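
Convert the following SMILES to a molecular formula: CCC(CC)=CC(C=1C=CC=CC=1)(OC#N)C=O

C15H17NO2

Heavy atoms from the SMILES: 15 C, 1 N, 2 O.
Implicit hydrogens by atom environment:
  5 × C (aromatic): 1 H each → 5
  3 × C: no H
  2 × C: 3 H each → 6
  2 × C: 2 H each → 4
  2 × C: 1 H each → 2
  2 × O: no H
  1 × C (aromatic): no H
  1 × N: no H
  Total hydrogens = 17.
Molecular formula: C15H17NO2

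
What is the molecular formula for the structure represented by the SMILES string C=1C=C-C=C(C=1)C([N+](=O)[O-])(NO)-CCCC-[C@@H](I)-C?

Heavy atoms from the SMILES: 13 C, 1 I, 2 N, 3 O.
Implicit hydrogens by atom environment:
  5 × C (aromatic): 1 H each → 5
  4 × C: 2 H each → 8
  1 × C: 3 H
  1 × C: 1 H
  1 × C: no H
  1 × C (aromatic): no H
  1 × I: no H
  1 × N: 1 H
  1 × N (charge +1): no H
  1 × O: 1 H
  1 × O: no H
  1 × O (charge -1): no H
  Total hydrogens = 19.
Molecular formula: C13H19IN2O3

C13H19IN2O3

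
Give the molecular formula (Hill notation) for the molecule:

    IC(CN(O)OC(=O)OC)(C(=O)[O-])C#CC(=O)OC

C9H9INO8-

Heavy atoms from the SMILES: 9 C, 1 I, 1 N, 8 O.
Implicit hydrogens by atom environment:
  6 × C: no H
  6 × O: no H
  2 × C: 3 H each → 6
  1 × C: 2 H
  1 × I: no H
  1 × N: no H
  1 × O: 1 H
  1 × O (charge -1): no H
  Total hydrogens = 9.
Net charge -1.
Molecular formula: C9H9INO8-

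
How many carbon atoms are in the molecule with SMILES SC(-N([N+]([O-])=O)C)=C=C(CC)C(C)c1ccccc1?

The symbol for carbon appears 14 times in the SMILES. Lowercase c denotes aromatic carbon and counts toward C.

14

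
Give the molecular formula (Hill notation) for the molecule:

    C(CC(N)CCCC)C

C8H19N

Heavy atoms from the SMILES: 8 C, 1 N.
Implicit hydrogens by atom environment:
  5 × C: 2 H each → 10
  2 × C: 3 H each → 6
  1 × C: 1 H
  1 × N: 2 H
  Total hydrogens = 19.
Molecular formula: C8H19N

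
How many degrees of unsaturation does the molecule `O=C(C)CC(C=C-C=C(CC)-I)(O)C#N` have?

Molecular formula from the SMILES: C11H14INO2.
DoU = (2C + 2 + N − H − X)/2 = (2·11 + 2 + 1 − 14 − 1)/2 = 10/2 = 5.
(Structurally: 0 ring(s) + 5 π bond(s) = 5.)

5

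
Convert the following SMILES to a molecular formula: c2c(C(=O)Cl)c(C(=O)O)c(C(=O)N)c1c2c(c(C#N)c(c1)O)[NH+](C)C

Heavy atoms from the SMILES: 16 C, 1 Cl, 3 N, 5 O.
Implicit hydrogens by atom environment:
  8 × C (aromatic): no H
  4 × C: no H
  3 × O: no H
  2 × C: 3 H each → 6
  2 × C (aromatic): 1 H each → 2
  2 × O: 1 H each → 2
  1 × Cl: no H
  1 × N: 2 H
  1 × N (charge +1): 1 H
  1 × N: no H
  Total hydrogens = 13.
Net charge +1.
Molecular formula: C16H13ClN3O5+

C16H13ClN3O5+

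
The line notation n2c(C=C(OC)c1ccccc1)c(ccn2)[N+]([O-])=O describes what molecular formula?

C13H11N3O3

Heavy atoms from the SMILES: 13 C, 3 N, 3 O.
Implicit hydrogens by atom environment:
  7 × C (aromatic): 1 H each → 7
  3 × C (aromatic): no H
  2 × N (aromatic): no H
  2 × O: no H
  1 × C: 3 H
  1 × C: 1 H
  1 × C: no H
  1 × N (charge +1): no H
  1 × O (charge -1): no H
  Total hydrogens = 11.
Molecular formula: C13H11N3O3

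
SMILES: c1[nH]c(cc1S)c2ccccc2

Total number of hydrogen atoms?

9

Hydrogens are implicit in SMILES; fill each atom to its normal valence:
  7 × C (aromatic): 1 H each → 7
  3 × C (aromatic): no H
  1 × N (aromatic): 1 H
  1 × S: 1 H
  Total hydrogens = 9.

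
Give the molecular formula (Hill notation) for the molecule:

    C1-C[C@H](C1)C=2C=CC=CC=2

C10H12

Heavy atoms from the SMILES: 10 C.
Implicit hydrogens by atom environment:
  5 × C (aromatic): 1 H each → 5
  3 × C: 2 H each → 6
  1 × C: 1 H
  1 × C (aromatic): no H
  Total hydrogens = 12.
Molecular formula: C10H12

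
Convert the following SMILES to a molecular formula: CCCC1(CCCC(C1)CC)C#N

C12H21N

Heavy atoms from the SMILES: 12 C, 1 N.
Implicit hydrogens by atom environment:
  7 × C: 2 H each → 14
  2 × C: 3 H each → 6
  2 × C: no H
  1 × C: 1 H
  1 × N: no H
  Total hydrogens = 21.
Molecular formula: C12H21N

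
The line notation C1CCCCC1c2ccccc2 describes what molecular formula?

C12H16

Heavy atoms from the SMILES: 12 C.
Implicit hydrogens by atom environment:
  5 × C: 2 H each → 10
  5 × C (aromatic): 1 H each → 5
  1 × C: 1 H
  1 × C (aromatic): no H
  Total hydrogens = 16.
Molecular formula: C12H16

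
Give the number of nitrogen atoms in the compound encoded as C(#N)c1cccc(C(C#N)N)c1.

The symbol for nitrogen appears 3 times in the SMILES.

3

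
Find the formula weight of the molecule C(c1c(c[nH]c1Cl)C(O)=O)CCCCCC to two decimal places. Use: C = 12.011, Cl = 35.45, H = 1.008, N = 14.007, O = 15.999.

243.73

Molecular formula: C12H18ClNO2.
M = 12×12.011 + 1×35.45 + 18×1.008 + 1×14.007 + 2×15.999 = 243.73 g/mol.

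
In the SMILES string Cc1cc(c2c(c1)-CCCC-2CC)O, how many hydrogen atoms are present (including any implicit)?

Hydrogens are implicit in SMILES; fill each atom to its normal valence:
  4 × C: 2 H each → 8
  4 × C (aromatic): no H
  2 × C: 3 H each → 6
  2 × C (aromatic): 1 H each → 2
  1 × C: 1 H
  1 × O: 1 H
  Total hydrogens = 18.

18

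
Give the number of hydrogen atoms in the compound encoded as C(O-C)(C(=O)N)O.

7

Hydrogens are implicit in SMILES; fill each atom to its normal valence:
  2 × O: no H
  1 × C: 3 H
  1 × C: 1 H
  1 × C: no H
  1 × N: 2 H
  1 × O: 1 H
  Total hydrogens = 7.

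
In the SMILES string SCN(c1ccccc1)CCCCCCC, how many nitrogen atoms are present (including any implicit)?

The symbol for nitrogen appears 1 time in the SMILES.

1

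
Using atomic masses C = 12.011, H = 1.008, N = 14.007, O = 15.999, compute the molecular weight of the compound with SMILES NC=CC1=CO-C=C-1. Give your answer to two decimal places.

109.13

Molecular formula: C6H7NO.
M = 6×12.011 + 7×1.008 + 1×14.007 + 1×15.999 = 109.13 g/mol.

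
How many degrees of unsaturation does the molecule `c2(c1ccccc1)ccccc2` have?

8

Molecular formula from the SMILES: C12H10.
DoU = (2C + 2 + N − H − X)/2 = (2·12 + 2 + 0 − 10 − 0)/2 = 16/2 = 8.
(Structurally: 2 ring(s) + 6 π bond(s) = 8.)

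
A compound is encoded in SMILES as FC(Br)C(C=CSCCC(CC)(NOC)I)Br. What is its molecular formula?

Heavy atoms from the SMILES: 2 Br, 10 C, 1 F, 1 I, 1 N, 1 O, 1 S.
Implicit hydrogens by atom environment:
  4 × C: 1 H each → 4
  3 × C: 2 H each → 6
  2 × Br: no H
  2 × C: 3 H each → 6
  1 × C: no H
  1 × F: no H
  1 × I: no H
  1 × N: 1 H
  1 × O: no H
  1 × S: no H
  Total hydrogens = 17.
Molecular formula: C10H17Br2FINOS

C10H17Br2FINOS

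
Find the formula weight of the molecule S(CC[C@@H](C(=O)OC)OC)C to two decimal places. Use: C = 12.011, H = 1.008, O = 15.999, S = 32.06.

Molecular formula: C7H14O3S.
M = 7×12.011 + 14×1.008 + 3×15.999 + 1×32.06 = 178.25 g/mol.

178.25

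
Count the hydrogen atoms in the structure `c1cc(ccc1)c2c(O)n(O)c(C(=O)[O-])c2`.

Hydrogens are implicit in SMILES; fill each atom to its normal valence:
  6 × C (aromatic): 1 H each → 6
  4 × C (aromatic): no H
  2 × O: 1 H each → 2
  1 × C: no H
  1 × N (aromatic): no H
  1 × O: no H
  1 × O (charge -1): no H
  Total hydrogens = 8.

8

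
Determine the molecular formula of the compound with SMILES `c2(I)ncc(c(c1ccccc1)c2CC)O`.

C13H12INO

Heavy atoms from the SMILES: 13 C, 1 I, 1 N, 1 O.
Implicit hydrogens by atom environment:
  6 × C (aromatic): 1 H each → 6
  5 × C (aromatic): no H
  1 × C: 3 H
  1 × C: 2 H
  1 × I: no H
  1 × N (aromatic): no H
  1 × O: 1 H
  Total hydrogens = 12.
Molecular formula: C13H12INO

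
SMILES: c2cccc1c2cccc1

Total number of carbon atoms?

The symbol for carbon appears 10 times in the SMILES. Lowercase c denotes aromatic carbon and counts toward C.

10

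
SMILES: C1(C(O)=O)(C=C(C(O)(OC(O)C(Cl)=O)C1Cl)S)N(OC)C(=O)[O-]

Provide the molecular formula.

C10H10Cl2NO9S-

Heavy atoms from the SMILES: 10 C, 2 Cl, 1 N, 9 O, 1 S.
Implicit hydrogens by atom environment:
  6 × C: no H
  5 × O: no H
  3 × C: 1 H each → 3
  3 × O: 1 H each → 3
  2 × Cl: no H
  1 × C: 3 H
  1 × N: no H
  1 × O (charge -1): no H
  1 × S: 1 H
  Total hydrogens = 10.
Net charge -1.
Molecular formula: C10H10Cl2NO9S-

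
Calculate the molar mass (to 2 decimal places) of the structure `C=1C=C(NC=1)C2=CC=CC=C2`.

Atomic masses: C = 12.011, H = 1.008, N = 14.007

Molecular formula: C10H9N.
M = 10×12.011 + 9×1.008 + 1×14.007 = 143.19 g/mol.

143.19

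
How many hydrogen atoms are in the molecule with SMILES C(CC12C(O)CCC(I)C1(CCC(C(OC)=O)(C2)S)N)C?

26

Hydrogens are implicit in SMILES; fill each atom to its normal valence:
  7 × C: 2 H each → 14
  4 × C: no H
  2 × C: 3 H each → 6
  2 × C: 1 H each → 2
  2 × O: no H
  1 × I: no H
  1 × N: 2 H
  1 × O: 1 H
  1 × S: 1 H
  Total hydrogens = 26.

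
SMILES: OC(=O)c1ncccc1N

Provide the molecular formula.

C6H6N2O2

Heavy atoms from the SMILES: 6 C, 2 N, 2 O.
Implicit hydrogens by atom environment:
  3 × C (aromatic): 1 H each → 3
  2 × C (aromatic): no H
  1 × C: no H
  1 × N: 2 H
  1 × N (aromatic): no H
  1 × O: 1 H
  1 × O: no H
  Total hydrogens = 6.
Molecular formula: C6H6N2O2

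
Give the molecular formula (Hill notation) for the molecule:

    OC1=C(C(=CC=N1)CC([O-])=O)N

Heavy atoms from the SMILES: 7 C, 2 N, 3 O.
Implicit hydrogens by atom environment:
  3 × C (aromatic): no H
  2 × C (aromatic): 1 H each → 2
  1 × C: 2 H
  1 × C: no H
  1 × N: 2 H
  1 × N (aromatic): no H
  1 × O: 1 H
  1 × O: no H
  1 × O (charge -1): no H
  Total hydrogens = 7.
Net charge -1.
Molecular formula: C7H7N2O3-

C7H7N2O3-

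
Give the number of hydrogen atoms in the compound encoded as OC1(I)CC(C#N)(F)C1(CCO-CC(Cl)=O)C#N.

Hydrogens are implicit in SMILES; fill each atom to its normal valence:
  6 × C: no H
  4 × C: 2 H each → 8
  2 × N: no H
  2 × O: no H
  1 × Cl: no H
  1 × F: no H
  1 × I: no H
  1 × O: 1 H
  Total hydrogens = 9.

9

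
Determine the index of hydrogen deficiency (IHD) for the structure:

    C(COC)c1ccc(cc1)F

Molecular formula from the SMILES: C9H11FO.
DoU = (2C + 2 + N − H − X)/2 = (2·9 + 2 + 0 − 11 − 1)/2 = 8/2 = 4.
(Structurally: 1 ring(s) + 3 π bond(s) = 4.)

4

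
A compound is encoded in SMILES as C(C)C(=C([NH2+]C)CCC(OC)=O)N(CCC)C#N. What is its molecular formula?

C13H24N3O2+

Heavy atoms from the SMILES: 13 C, 3 N, 2 O.
Implicit hydrogens by atom environment:
  5 × C: 2 H each → 10
  4 × C: 3 H each → 12
  4 × C: no H
  2 × N: no H
  2 × O: no H
  1 × N (charge +1): 2 H
  Total hydrogens = 24.
Net charge +1.
Molecular formula: C13H24N3O2+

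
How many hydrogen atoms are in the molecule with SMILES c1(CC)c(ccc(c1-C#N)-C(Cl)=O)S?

Hydrogens are implicit in SMILES; fill each atom to its normal valence:
  4 × C (aromatic): no H
  2 × C (aromatic): 1 H each → 2
  2 × C: no H
  1 × C: 3 H
  1 × C: 2 H
  1 × Cl: no H
  1 × N: no H
  1 × O: no H
  1 × S: 1 H
  Total hydrogens = 8.

8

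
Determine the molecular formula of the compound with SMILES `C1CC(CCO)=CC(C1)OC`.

Heavy atoms from the SMILES: 9 C, 2 O.
Implicit hydrogens by atom environment:
  5 × C: 2 H each → 10
  2 × C: 1 H each → 2
  1 × C: 3 H
  1 × C: no H
  1 × O: 1 H
  1 × O: no H
  Total hydrogens = 16.
Molecular formula: C9H16O2

C9H16O2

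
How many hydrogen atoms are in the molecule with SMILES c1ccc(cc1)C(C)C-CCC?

Hydrogens are implicit in SMILES; fill each atom to its normal valence:
  5 × C (aromatic): 1 H each → 5
  3 × C: 2 H each → 6
  2 × C: 3 H each → 6
  1 × C: 1 H
  1 × C (aromatic): no H
  Total hydrogens = 18.

18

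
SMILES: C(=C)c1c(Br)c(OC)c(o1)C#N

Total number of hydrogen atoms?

Hydrogens are implicit in SMILES; fill each atom to its normal valence:
  4 × C (aromatic): no H
  1 × Br: no H
  1 × C: 3 H
  1 × C: 2 H
  1 × C: 1 H
  1 × C: no H
  1 × N: no H
  1 × O (aromatic): no H
  1 × O: no H
  Total hydrogens = 6.

6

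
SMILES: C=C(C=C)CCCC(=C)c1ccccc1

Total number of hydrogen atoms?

Hydrogens are implicit in SMILES; fill each atom to its normal valence:
  6 × C: 2 H each → 12
  5 × C (aromatic): 1 H each → 5
  2 × C: no H
  1 × C: 1 H
  1 × C (aromatic): no H
  Total hydrogens = 18.

18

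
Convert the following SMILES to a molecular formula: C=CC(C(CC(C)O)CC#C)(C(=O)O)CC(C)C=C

C16H24O3

Heavy atoms from the SMILES: 16 C, 3 O.
Implicit hydrogens by atom environment:
  6 × C: 1 H each → 6
  5 × C: 2 H each → 10
  3 × C: no H
  2 × C: 3 H each → 6
  2 × O: 1 H each → 2
  1 × O: no H
  Total hydrogens = 24.
Molecular formula: C16H24O3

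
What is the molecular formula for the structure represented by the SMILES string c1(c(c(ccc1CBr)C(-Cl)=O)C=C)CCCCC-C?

Heavy atoms from the SMILES: 1 Br, 16 C, 1 Cl, 1 O.
Implicit hydrogens by atom environment:
  7 × C: 2 H each → 14
  4 × C (aromatic): no H
  2 × C (aromatic): 1 H each → 2
  1 × Br: no H
  1 × C: 3 H
  1 × C: 1 H
  1 × C: no H
  1 × Cl: no H
  1 × O: no H
  Total hydrogens = 20.
Molecular formula: C16H20BrClO

C16H20BrClO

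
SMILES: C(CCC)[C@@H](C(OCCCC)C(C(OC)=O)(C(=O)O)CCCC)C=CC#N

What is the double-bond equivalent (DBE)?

Molecular formula from the SMILES: C21H35NO5.
DoU = (2C + 2 + N − H − X)/2 = (2·21 + 2 + 1 − 35 − 0)/2 = 10/2 = 5.
(Structurally: 0 ring(s) + 5 π bond(s) = 5.)

5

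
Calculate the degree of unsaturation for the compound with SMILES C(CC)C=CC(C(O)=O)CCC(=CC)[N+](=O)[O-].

Molecular formula from the SMILES: C12H19NO4.
DoU = (2C + 2 + N − H − X)/2 = (2·12 + 2 + 1 − 19 − 0)/2 = 8/2 = 4.
(Structurally: 0 ring(s) + 4 π bond(s) = 4.)

4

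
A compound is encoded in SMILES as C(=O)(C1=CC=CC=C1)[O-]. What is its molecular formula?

C7H5O2-

Heavy atoms from the SMILES: 7 C, 2 O.
Implicit hydrogens by atom environment:
  5 × C (aromatic): 1 H each → 5
  1 × C (aromatic): no H
  1 × C: no H
  1 × O: no H
  1 × O (charge -1): no H
  Total hydrogens = 5.
Net charge -1.
Molecular formula: C7H5O2-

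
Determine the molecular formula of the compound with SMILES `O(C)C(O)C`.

Heavy atoms from the SMILES: 3 C, 2 O.
Implicit hydrogens by atom environment:
  2 × C: 3 H each → 6
  1 × C: 1 H
  1 × O: 1 H
  1 × O: no H
  Total hydrogens = 8.
Molecular formula: C3H8O2

C3H8O2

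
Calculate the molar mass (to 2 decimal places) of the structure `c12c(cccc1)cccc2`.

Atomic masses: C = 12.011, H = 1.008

Molecular formula: C10H8.
M = 10×12.011 + 8×1.008 = 128.17 g/mol.

128.17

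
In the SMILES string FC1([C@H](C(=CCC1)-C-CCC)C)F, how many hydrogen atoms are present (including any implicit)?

18

Hydrogens are implicit in SMILES; fill each atom to its normal valence:
  5 × C: 2 H each → 10
  2 × C: 3 H each → 6
  2 × C: 1 H each → 2
  2 × C: no H
  2 × F: no H
  Total hydrogens = 18.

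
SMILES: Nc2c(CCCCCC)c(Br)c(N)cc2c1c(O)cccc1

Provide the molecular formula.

C18H23BrN2O

Heavy atoms from the SMILES: 1 Br, 18 C, 2 N, 1 O.
Implicit hydrogens by atom environment:
  7 × C (aromatic): no H
  5 × C: 2 H each → 10
  5 × C (aromatic): 1 H each → 5
  2 × N: 2 H each → 4
  1 × Br: no H
  1 × C: 3 H
  1 × O: 1 H
  Total hydrogens = 23.
Molecular formula: C18H23BrN2O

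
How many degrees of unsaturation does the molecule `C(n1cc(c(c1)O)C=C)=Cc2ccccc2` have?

Molecular formula from the SMILES: C14H13NO.
DoU = (2C + 2 + N − H − X)/2 = (2·14 + 2 + 1 − 13 − 0)/2 = 18/2 = 9.
(Structurally: 2 ring(s) + 7 π bond(s) = 9.)

9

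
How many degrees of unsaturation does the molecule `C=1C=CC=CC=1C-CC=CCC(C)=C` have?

Molecular formula from the SMILES: C14H18.
DoU = (2C + 2 + N − H − X)/2 = (2·14 + 2 + 0 − 18 − 0)/2 = 12/2 = 6.
(Structurally: 1 ring(s) + 5 π bond(s) = 6.)

6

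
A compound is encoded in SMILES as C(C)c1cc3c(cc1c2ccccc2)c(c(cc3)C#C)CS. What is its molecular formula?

C21H18S

Heavy atoms from the SMILES: 21 C, 1 S.
Implicit hydrogens by atom environment:
  9 × C (aromatic): 1 H each → 9
  7 × C (aromatic): no H
  2 × C: 2 H each → 4
  1 × C: 3 H
  1 × C: 1 H
  1 × C: no H
  1 × S: 1 H
  Total hydrogens = 18.
Molecular formula: C21H18S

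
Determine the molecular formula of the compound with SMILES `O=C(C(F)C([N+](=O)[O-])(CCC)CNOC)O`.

Heavy atoms from the SMILES: 8 C, 1 F, 2 N, 5 O.
Implicit hydrogens by atom environment:
  3 × C: 2 H each → 6
  3 × O: no H
  2 × C: 3 H each → 6
  2 × C: no H
  1 × C: 1 H
  1 × F: no H
  1 × N: 1 H
  1 × N (charge +1): no H
  1 × O: 1 H
  1 × O (charge -1): no H
  Total hydrogens = 15.
Molecular formula: C8H15FN2O5

C8H15FN2O5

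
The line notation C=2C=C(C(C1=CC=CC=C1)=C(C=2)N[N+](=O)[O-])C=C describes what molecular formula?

Heavy atoms from the SMILES: 14 C, 2 N, 2 O.
Implicit hydrogens by atom environment:
  8 × C (aromatic): 1 H each → 8
  4 × C (aromatic): no H
  1 × C: 2 H
  1 × C: 1 H
  1 × N: 1 H
  1 × N (charge +1): no H
  1 × O: no H
  1 × O (charge -1): no H
  Total hydrogens = 12.
Molecular formula: C14H12N2O2

C14H12N2O2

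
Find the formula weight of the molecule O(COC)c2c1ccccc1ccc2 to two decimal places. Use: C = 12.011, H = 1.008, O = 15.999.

188.23

Molecular formula: C12H12O2.
M = 12×12.011 + 12×1.008 + 2×15.999 = 188.23 g/mol.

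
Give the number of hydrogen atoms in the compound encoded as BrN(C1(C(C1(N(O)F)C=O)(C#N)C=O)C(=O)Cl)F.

3

Hydrogens are implicit in SMILES; fill each atom to its normal valence:
  5 × C: no H
  3 × N: no H
  3 × O: no H
  2 × C: 1 H each → 2
  2 × F: no H
  1 × Br: no H
  1 × Cl: no H
  1 × O: 1 H
  Total hydrogens = 3.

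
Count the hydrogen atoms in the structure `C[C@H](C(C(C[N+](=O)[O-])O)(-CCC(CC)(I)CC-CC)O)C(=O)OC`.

30

Hydrogens are implicit in SMILES; fill each atom to its normal valence:
  7 × C: 2 H each → 14
  4 × C: 3 H each → 12
  3 × C: no H
  3 × O: no H
  2 × C: 1 H each → 2
  2 × O: 1 H each → 2
  1 × I: no H
  1 × N (charge +1): no H
  1 × O (charge -1): no H
  Total hydrogens = 30.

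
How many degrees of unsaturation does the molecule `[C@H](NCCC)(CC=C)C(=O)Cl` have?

Molecular formula from the SMILES: C8H14ClNO.
DoU = (2C + 2 + N − H − X)/2 = (2·8 + 2 + 1 − 14 − 1)/2 = 4/2 = 2.
(Structurally: 0 ring(s) + 2 π bond(s) = 2.)

2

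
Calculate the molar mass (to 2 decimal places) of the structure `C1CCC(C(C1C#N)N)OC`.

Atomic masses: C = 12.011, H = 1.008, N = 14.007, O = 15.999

154.21

Molecular formula: C8H14N2O.
M = 8×12.011 + 14×1.008 + 2×14.007 + 1×15.999 = 154.21 g/mol.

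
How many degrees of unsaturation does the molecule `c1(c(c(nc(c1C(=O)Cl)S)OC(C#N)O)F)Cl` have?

7

Molecular formula from the SMILES: C8H3Cl2FN2O3S.
DoU = (2C + 2 + N − H − X)/2 = (2·8 + 2 + 2 − 3 − 3)/2 = 14/2 = 7.
(Structurally: 1 ring(s) + 6 π bond(s) = 7.)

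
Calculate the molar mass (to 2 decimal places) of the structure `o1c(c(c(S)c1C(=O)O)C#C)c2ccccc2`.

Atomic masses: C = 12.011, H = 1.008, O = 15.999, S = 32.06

244.26

Molecular formula: C13H8O3S.
M = 13×12.011 + 8×1.008 + 3×15.999 + 1×32.06 = 244.26 g/mol.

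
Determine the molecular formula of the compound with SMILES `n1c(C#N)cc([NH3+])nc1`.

C5H5N4+

Heavy atoms from the SMILES: 5 C, 4 N.
Implicit hydrogens by atom environment:
  2 × C (aromatic): 1 H each → 2
  2 × C (aromatic): no H
  2 × N (aromatic): no H
  1 × C: no H
  1 × N (charge +1): 3 H
  1 × N: no H
  Total hydrogens = 5.
Net charge +1.
Molecular formula: C5H5N4+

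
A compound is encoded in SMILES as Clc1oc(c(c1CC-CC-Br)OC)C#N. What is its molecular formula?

Heavy atoms from the SMILES: 1 Br, 10 C, 1 Cl, 1 N, 2 O.
Implicit hydrogens by atom environment:
  4 × C: 2 H each → 8
  4 × C (aromatic): no H
  1 × Br: no H
  1 × C: 3 H
  1 × C: no H
  1 × Cl: no H
  1 × N: no H
  1 × O (aromatic): no H
  1 × O: no H
  Total hydrogens = 11.
Molecular formula: C10H11BrClNO2

C10H11BrClNO2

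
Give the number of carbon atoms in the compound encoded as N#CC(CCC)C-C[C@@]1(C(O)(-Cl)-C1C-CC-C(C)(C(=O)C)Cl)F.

The symbol for carbon appears 17 times in the SMILES. (Cl is a single chlorine, not C + l.)

17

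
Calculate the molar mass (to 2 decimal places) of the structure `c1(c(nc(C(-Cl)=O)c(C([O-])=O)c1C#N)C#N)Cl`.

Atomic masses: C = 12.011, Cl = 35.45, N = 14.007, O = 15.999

269.02

Molecular formula: C9Cl2N3O3-.
M = 9×12.011 + 2×35.45 + 3×14.007 + 3×15.999 = 269.02 g/mol.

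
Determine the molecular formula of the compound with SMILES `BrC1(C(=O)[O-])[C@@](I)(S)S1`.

C3HBrIO2S2-

Heavy atoms from the SMILES: 1 Br, 3 C, 1 I, 2 O, 2 S.
Implicit hydrogens by atom environment:
  3 × C: no H
  1 × Br: no H
  1 × I: no H
  1 × O: no H
  1 × O (charge -1): no H
  1 × S: 1 H
  1 × S: no H
  Total hydrogens = 1.
Net charge -1.
Molecular formula: C3HBrIO2S2-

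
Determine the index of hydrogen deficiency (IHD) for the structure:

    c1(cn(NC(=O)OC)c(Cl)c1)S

Molecular formula from the SMILES: C6H7ClN2O2S.
DoU = (2C + 2 + N − H − X)/2 = (2·6 + 2 + 2 − 7 − 1)/2 = 8/2 = 4.
(Structurally: 1 ring(s) + 3 π bond(s) = 4.)

4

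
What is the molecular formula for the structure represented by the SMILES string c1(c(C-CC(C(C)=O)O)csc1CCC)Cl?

C12H17ClO2S

Heavy atoms from the SMILES: 12 C, 1 Cl, 2 O, 1 S.
Implicit hydrogens by atom environment:
  4 × C: 2 H each → 8
  3 × C (aromatic): no H
  2 × C: 3 H each → 6
  1 × C (aromatic): 1 H
  1 × C: 1 H
  1 × C: no H
  1 × Cl: no H
  1 × O: 1 H
  1 × O: no H
  1 × S (aromatic): no H
  Total hydrogens = 17.
Molecular formula: C12H17ClO2S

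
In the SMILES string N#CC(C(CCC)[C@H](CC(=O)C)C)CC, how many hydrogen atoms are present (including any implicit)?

23

Hydrogens are implicit in SMILES; fill each atom to its normal valence:
  4 × C: 3 H each → 12
  4 × C: 2 H each → 8
  3 × C: 1 H each → 3
  2 × C: no H
  1 × N: no H
  1 × O: no H
  Total hydrogens = 23.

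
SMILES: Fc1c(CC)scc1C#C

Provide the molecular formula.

C8H7FS

Heavy atoms from the SMILES: 8 C, 1 F, 1 S.
Implicit hydrogens by atom environment:
  3 × C (aromatic): no H
  1 × C: 3 H
  1 × C: 2 H
  1 × C (aromatic): 1 H
  1 × C: 1 H
  1 × C: no H
  1 × F: no H
  1 × S (aromatic): no H
  Total hydrogens = 7.
Molecular formula: C8H7FS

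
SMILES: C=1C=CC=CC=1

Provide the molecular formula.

Heavy atoms from the SMILES: 6 C.
Implicit hydrogens by atom environment:
  6 × C (aromatic): 1 H each → 6
  Total hydrogens = 6.
Molecular formula: C6H6

C6H6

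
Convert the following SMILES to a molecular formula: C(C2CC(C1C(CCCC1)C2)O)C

C12H22O

Heavy atoms from the SMILES: 12 C, 1 O.
Implicit hydrogens by atom environment:
  7 × C: 2 H each → 14
  4 × C: 1 H each → 4
  1 × C: 3 H
  1 × O: 1 H
  Total hydrogens = 22.
Molecular formula: C12H22O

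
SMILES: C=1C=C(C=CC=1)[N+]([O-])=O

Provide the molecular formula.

Heavy atoms from the SMILES: 6 C, 1 N, 2 O.
Implicit hydrogens by atom environment:
  5 × C (aromatic): 1 H each → 5
  1 × C (aromatic): no H
  1 × N (charge +1): no H
  1 × O: no H
  1 × O (charge -1): no H
  Total hydrogens = 5.
Molecular formula: C6H5NO2

C6H5NO2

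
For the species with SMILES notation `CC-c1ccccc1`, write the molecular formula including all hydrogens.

Heavy atoms from the SMILES: 8 C.
Implicit hydrogens by atom environment:
  5 × C (aromatic): 1 H each → 5
  1 × C: 3 H
  1 × C: 2 H
  1 × C (aromatic): no H
  Total hydrogens = 10.
Molecular formula: C8H10

C8H10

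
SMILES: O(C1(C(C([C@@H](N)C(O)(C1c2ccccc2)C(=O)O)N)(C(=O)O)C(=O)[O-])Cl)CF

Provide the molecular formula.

Heavy atoms from the SMILES: 16 C, 1 Cl, 1 F, 2 N, 8 O.
Implicit hydrogens by atom environment:
  6 × C: no H
  5 × C (aromatic): 1 H each → 5
  4 × O: no H
  3 × C: 1 H each → 3
  3 × O: 1 H each → 3
  2 × N: 2 H each → 4
  1 × C: 2 H
  1 × C (aromatic): no H
  1 × Cl: no H
  1 × F: no H
  1 × O (charge -1): no H
  Total hydrogens = 17.
Net charge -1.
Molecular formula: C16H17ClFN2O8-

C16H17ClFN2O8-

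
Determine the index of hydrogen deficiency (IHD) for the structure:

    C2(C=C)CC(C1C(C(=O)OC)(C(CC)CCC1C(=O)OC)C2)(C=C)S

6

Molecular formula from the SMILES: C20H30O4S.
DoU = (2C + 2 + N − H − X)/2 = (2·20 + 2 + 0 − 30 − 0)/2 = 12/2 = 6.
(Structurally: 2 ring(s) + 4 π bond(s) = 6.)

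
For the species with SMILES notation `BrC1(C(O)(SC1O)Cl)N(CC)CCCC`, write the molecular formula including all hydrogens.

Heavy atoms from the SMILES: 1 Br, 9 C, 1 Cl, 1 N, 2 O, 1 S.
Implicit hydrogens by atom environment:
  4 × C: 2 H each → 8
  2 × C: 3 H each → 6
  2 × C: no H
  2 × O: 1 H each → 2
  1 × Br: no H
  1 × C: 1 H
  1 × Cl: no H
  1 × N: no H
  1 × S: no H
  Total hydrogens = 17.
Molecular formula: C9H17BrClNO2S

C9H17BrClNO2S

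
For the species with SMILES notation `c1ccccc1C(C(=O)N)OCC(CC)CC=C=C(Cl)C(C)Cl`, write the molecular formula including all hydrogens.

C18H23Cl2NO2

Heavy atoms from the SMILES: 18 C, 2 Cl, 1 N, 2 O.
Implicit hydrogens by atom environment:
  5 × C (aromatic): 1 H each → 5
  4 × C: 1 H each → 4
  3 × C: 2 H each → 6
  3 × C: no H
  2 × C: 3 H each → 6
  2 × Cl: no H
  2 × O: no H
  1 × C (aromatic): no H
  1 × N: 2 H
  Total hydrogens = 23.
Molecular formula: C18H23Cl2NO2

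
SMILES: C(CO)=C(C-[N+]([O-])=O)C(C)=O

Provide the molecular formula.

C6H9NO4

Heavy atoms from the SMILES: 6 C, 1 N, 4 O.
Implicit hydrogens by atom environment:
  2 × C: 2 H each → 4
  2 × C: no H
  2 × O: no H
  1 × C: 3 H
  1 × C: 1 H
  1 × N (charge +1): no H
  1 × O: 1 H
  1 × O (charge -1): no H
  Total hydrogens = 9.
Molecular formula: C6H9NO4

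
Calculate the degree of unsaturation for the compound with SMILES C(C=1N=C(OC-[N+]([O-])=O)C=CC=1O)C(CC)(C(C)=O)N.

6

Molecular formula from the SMILES: C12H17N3O5.
DoU = (2C + 2 + N − H − X)/2 = (2·12 + 2 + 3 − 17 − 0)/2 = 12/2 = 6.
(Structurally: 1 ring(s) + 5 π bond(s) = 6.)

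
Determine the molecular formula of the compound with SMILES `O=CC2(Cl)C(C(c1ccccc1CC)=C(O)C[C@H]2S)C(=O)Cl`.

Heavy atoms from the SMILES: 16 C, 2 Cl, 3 O, 1 S.
Implicit hydrogens by atom environment:
  4 × C (aromatic): 1 H each → 4
  4 × C: no H
  3 × C: 1 H each → 3
  2 × C: 2 H each → 4
  2 × C (aromatic): no H
  2 × Cl: no H
  2 × O: no H
  1 × C: 3 H
  1 × O: 1 H
  1 × S: 1 H
  Total hydrogens = 16.
Molecular formula: C16H16Cl2O3S

C16H16Cl2O3S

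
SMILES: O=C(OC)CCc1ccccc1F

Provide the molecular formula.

Heavy atoms from the SMILES: 10 C, 1 F, 2 O.
Implicit hydrogens by atom environment:
  4 × C (aromatic): 1 H each → 4
  2 × C: 2 H each → 4
  2 × C (aromatic): no H
  2 × O: no H
  1 × C: 3 H
  1 × C: no H
  1 × F: no H
  Total hydrogens = 11.
Molecular formula: C10H11FO2

C10H11FO2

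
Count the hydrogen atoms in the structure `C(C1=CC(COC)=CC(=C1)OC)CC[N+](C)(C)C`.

Hydrogens are implicit in SMILES; fill each atom to its normal valence:
  5 × C: 3 H each → 15
  4 × C: 2 H each → 8
  3 × C (aromatic): 1 H each → 3
  3 × C (aromatic): no H
  2 × O: no H
  1 × N (charge +1): no H
  Total hydrogens = 26.

26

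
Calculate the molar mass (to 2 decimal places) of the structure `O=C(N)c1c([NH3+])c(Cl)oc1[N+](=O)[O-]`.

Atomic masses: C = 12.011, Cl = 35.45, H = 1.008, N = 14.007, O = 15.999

Molecular formula: C5H5ClN3O4+.
M = 5×12.011 + 1×35.45 + 5×1.008 + 3×14.007 + 4×15.999 = 206.56 g/mol.

206.56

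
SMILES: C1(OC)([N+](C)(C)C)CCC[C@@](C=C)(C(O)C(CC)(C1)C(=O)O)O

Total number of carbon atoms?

The symbol for carbon appears 17 times in the SMILES.

17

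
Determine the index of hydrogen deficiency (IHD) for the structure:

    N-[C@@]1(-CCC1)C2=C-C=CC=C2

5

Molecular formula from the SMILES: C10H13N.
DoU = (2C + 2 + N − H − X)/2 = (2·10 + 2 + 1 − 13 − 0)/2 = 10/2 = 5.
(Structurally: 2 ring(s) + 3 π bond(s) = 5.)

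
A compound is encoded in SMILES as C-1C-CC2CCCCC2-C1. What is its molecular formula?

Heavy atoms from the SMILES: 10 C.
Implicit hydrogens by atom environment:
  8 × C: 2 H each → 16
  2 × C: 1 H each → 2
  Total hydrogens = 18.
Molecular formula: C10H18

C10H18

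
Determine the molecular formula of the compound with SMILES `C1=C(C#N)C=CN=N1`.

Heavy atoms from the SMILES: 5 C, 3 N.
Implicit hydrogens by atom environment:
  3 × C (aromatic): 1 H each → 3
  2 × N (aromatic): no H
  1 × C (aromatic): no H
  1 × C: no H
  1 × N: no H
  Total hydrogens = 3.
Molecular formula: C5H3N3

C5H3N3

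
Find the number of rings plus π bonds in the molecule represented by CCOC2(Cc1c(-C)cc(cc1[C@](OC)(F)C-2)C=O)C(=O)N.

Molecular formula from the SMILES: C16H20FNO4.
DoU = (2C + 2 + N − H − X)/2 = (2·16 + 2 + 1 − 20 − 1)/2 = 14/2 = 7.
(Structurally: 2 ring(s) + 5 π bond(s) = 7.)

7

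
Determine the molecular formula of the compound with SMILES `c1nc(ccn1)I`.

Heavy atoms from the SMILES: 4 C, 1 I, 2 N.
Implicit hydrogens by atom environment:
  3 × C (aromatic): 1 H each → 3
  2 × N (aromatic): no H
  1 × C (aromatic): no H
  1 × I: no H
  Total hydrogens = 3.
Molecular formula: C4H3IN2

C4H3IN2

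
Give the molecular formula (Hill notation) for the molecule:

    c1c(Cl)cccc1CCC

Heavy atoms from the SMILES: 9 C, 1 Cl.
Implicit hydrogens by atom environment:
  4 × C (aromatic): 1 H each → 4
  2 × C: 2 H each → 4
  2 × C (aromatic): no H
  1 × C: 3 H
  1 × Cl: no H
  Total hydrogens = 11.
Molecular formula: C9H11Cl

C9H11Cl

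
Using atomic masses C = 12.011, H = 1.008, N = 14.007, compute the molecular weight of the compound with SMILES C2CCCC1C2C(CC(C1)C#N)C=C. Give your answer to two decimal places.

Molecular formula: C13H19N.
M = 13×12.011 + 19×1.008 + 1×14.007 = 189.30 g/mol.

189.30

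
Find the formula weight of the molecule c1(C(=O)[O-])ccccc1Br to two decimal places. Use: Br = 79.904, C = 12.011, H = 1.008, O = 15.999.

Molecular formula: C7H4BrO2-.
M = 1×79.904 + 7×12.011 + 4×1.008 + 2×15.999 = 200.01 g/mol.

200.01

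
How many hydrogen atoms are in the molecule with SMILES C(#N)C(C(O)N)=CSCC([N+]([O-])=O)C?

Hydrogens are implicit in SMILES; fill each atom to its normal valence:
  3 × C: 1 H each → 3
  2 × C: no H
  1 × C: 3 H
  1 × C: 2 H
  1 × N: 2 H
  1 × N: no H
  1 × N (charge +1): no H
  1 × O: 1 H
  1 × O: no H
  1 × O (charge -1): no H
  1 × S: no H
  Total hydrogens = 11.

11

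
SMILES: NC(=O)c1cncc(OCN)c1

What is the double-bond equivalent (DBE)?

Molecular formula from the SMILES: C7H9N3O2.
DoU = (2C + 2 + N − H − X)/2 = (2·7 + 2 + 3 − 9 − 0)/2 = 10/2 = 5.
(Structurally: 1 ring(s) + 4 π bond(s) = 5.)

5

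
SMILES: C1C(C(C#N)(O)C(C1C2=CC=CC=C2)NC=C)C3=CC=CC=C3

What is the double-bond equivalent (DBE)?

12

Molecular formula from the SMILES: C20H20N2O.
DoU = (2C + 2 + N − H − X)/2 = (2·20 + 2 + 2 − 20 − 0)/2 = 24/2 = 12.
(Structurally: 3 ring(s) + 9 π bond(s) = 12.)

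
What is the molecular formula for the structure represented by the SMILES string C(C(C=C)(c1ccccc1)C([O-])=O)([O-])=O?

[C11H8O4]2-

Heavy atoms from the SMILES: 11 C, 4 O.
Implicit hydrogens by atom environment:
  5 × C (aromatic): 1 H each → 5
  3 × C: no H
  2 × O: no H
  2 × O (charge -1): no H
  1 × C: 2 H
  1 × C: 1 H
  1 × C (aromatic): no H
  Total hydrogens = 8.
Net charge -2.
Molecular formula: [C11H8O4]2-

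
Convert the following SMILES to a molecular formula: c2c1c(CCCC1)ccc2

C10H12

Heavy atoms from the SMILES: 10 C.
Implicit hydrogens by atom environment:
  4 × C: 2 H each → 8
  4 × C (aromatic): 1 H each → 4
  2 × C (aromatic): no H
  Total hydrogens = 12.
Molecular formula: C10H12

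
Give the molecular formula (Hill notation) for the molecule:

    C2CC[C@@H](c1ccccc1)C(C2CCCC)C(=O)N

Heavy atoms from the SMILES: 17 C, 1 N, 1 O.
Implicit hydrogens by atom environment:
  6 × C: 2 H each → 12
  5 × C (aromatic): 1 H each → 5
  3 × C: 1 H each → 3
  1 × C: 3 H
  1 × C: no H
  1 × C (aromatic): no H
  1 × N: 2 H
  1 × O: no H
  Total hydrogens = 25.
Molecular formula: C17H25NO

C17H25NO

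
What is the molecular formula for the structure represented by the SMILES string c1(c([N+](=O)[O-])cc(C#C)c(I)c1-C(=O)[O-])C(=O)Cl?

Heavy atoms from the SMILES: 10 C, 1 Cl, 1 I, 1 N, 5 O.
Implicit hydrogens by atom environment:
  5 × C (aromatic): no H
  3 × C: no H
  3 × O: no H
  2 × O (charge -1): no H
  1 × C (aromatic): 1 H
  1 × C: 1 H
  1 × Cl: no H
  1 × I: no H
  1 × N (charge +1): no H
  Total hydrogens = 2.
Net charge -1.
Molecular formula: C10H2ClINO5-

C10H2ClINO5-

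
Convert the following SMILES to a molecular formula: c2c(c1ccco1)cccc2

C10H8O

Heavy atoms from the SMILES: 10 C, 1 O.
Implicit hydrogens by atom environment:
  8 × C (aromatic): 1 H each → 8
  2 × C (aromatic): no H
  1 × O (aromatic): no H
  Total hydrogens = 8.
Molecular formula: C10H8O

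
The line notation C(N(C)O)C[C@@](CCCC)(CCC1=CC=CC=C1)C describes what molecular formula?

C17H29NO

Heavy atoms from the SMILES: 17 C, 1 N, 1 O.
Implicit hydrogens by atom environment:
  7 × C: 2 H each → 14
  5 × C (aromatic): 1 H each → 5
  3 × C: 3 H each → 9
  1 × C: no H
  1 × C (aromatic): no H
  1 × N: no H
  1 × O: 1 H
  Total hydrogens = 29.
Molecular formula: C17H29NO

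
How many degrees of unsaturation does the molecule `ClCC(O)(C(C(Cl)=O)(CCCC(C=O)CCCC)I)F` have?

Molecular formula from the SMILES: C13H20Cl2FIO3.
DoU = (2C + 2 + N − H − X)/2 = (2·13 + 2 + 0 − 20 − 4)/2 = 4/2 = 2.
(Structurally: 0 ring(s) + 2 π bond(s) = 2.)

2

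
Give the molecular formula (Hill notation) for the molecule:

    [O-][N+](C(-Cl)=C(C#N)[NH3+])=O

Heavy atoms from the SMILES: 3 C, 1 Cl, 3 N, 2 O.
Implicit hydrogens by atom environment:
  3 × C: no H
  1 × Cl: no H
  1 × N (charge +1): 3 H
  1 × N: no H
  1 × N (charge +1): no H
  1 × O: no H
  1 × O (charge -1): no H
  Total hydrogens = 3.
Net charge +1.
Molecular formula: C3H3ClN3O2+

C3H3ClN3O2+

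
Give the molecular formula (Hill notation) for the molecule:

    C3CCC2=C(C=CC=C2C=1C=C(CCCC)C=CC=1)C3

Heavy atoms from the SMILES: 20 C.
Implicit hydrogens by atom environment:
  7 × C: 2 H each → 14
  7 × C (aromatic): 1 H each → 7
  5 × C (aromatic): no H
  1 × C: 3 H
  Total hydrogens = 24.
Molecular formula: C20H24

C20H24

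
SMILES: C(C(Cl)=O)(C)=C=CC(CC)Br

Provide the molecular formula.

Heavy atoms from the SMILES: 1 Br, 8 C, 1 Cl, 1 O.
Implicit hydrogens by atom environment:
  3 × C: no H
  2 × C: 3 H each → 6
  2 × C: 1 H each → 2
  1 × Br: no H
  1 × C: 2 H
  1 × Cl: no H
  1 × O: no H
  Total hydrogens = 10.
Molecular formula: C8H10BrClO

C8H10BrClO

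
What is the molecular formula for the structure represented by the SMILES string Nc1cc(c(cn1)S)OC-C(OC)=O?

C8H10N2O3S

Heavy atoms from the SMILES: 8 C, 2 N, 3 O, 1 S.
Implicit hydrogens by atom environment:
  3 × C (aromatic): no H
  3 × O: no H
  2 × C (aromatic): 1 H each → 2
  1 × C: 3 H
  1 × C: 2 H
  1 × C: no H
  1 × N: 2 H
  1 × N (aromatic): no H
  1 × S: 1 H
  Total hydrogens = 10.
Molecular formula: C8H10N2O3S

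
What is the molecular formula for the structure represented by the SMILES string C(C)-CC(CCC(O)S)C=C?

Heavy atoms from the SMILES: 9 C, 1 O, 1 S.
Implicit hydrogens by atom environment:
  5 × C: 2 H each → 10
  3 × C: 1 H each → 3
  1 × C: 3 H
  1 × O: 1 H
  1 × S: 1 H
  Total hydrogens = 18.
Molecular formula: C9H18OS

C9H18OS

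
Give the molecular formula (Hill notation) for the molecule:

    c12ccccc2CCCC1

Heavy atoms from the SMILES: 10 C.
Implicit hydrogens by atom environment:
  4 × C: 2 H each → 8
  4 × C (aromatic): 1 H each → 4
  2 × C (aromatic): no H
  Total hydrogens = 12.
Molecular formula: C10H12

C10H12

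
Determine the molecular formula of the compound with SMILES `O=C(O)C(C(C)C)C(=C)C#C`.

Heavy atoms from the SMILES: 9 C, 2 O.
Implicit hydrogens by atom environment:
  3 × C: 1 H each → 3
  3 × C: no H
  2 × C: 3 H each → 6
  1 × C: 2 H
  1 × O: 1 H
  1 × O: no H
  Total hydrogens = 12.
Molecular formula: C9H12O2

C9H12O2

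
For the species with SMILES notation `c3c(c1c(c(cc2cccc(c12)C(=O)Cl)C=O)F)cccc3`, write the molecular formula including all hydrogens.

C18H10ClFO2

Heavy atoms from the SMILES: 18 C, 1 Cl, 1 F, 2 O.
Implicit hydrogens by atom environment:
  9 × C (aromatic): 1 H each → 9
  7 × C (aromatic): no H
  2 × O: no H
  1 × C: 1 H
  1 × C: no H
  1 × Cl: no H
  1 × F: no H
  Total hydrogens = 10.
Molecular formula: C18H10ClFO2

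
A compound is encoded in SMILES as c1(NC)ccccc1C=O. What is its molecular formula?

C8H9NO

Heavy atoms from the SMILES: 8 C, 1 N, 1 O.
Implicit hydrogens by atom environment:
  4 × C (aromatic): 1 H each → 4
  2 × C (aromatic): no H
  1 × C: 3 H
  1 × C: 1 H
  1 × N: 1 H
  1 × O: no H
  Total hydrogens = 9.
Molecular formula: C8H9NO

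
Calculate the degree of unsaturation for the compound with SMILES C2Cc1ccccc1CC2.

Molecular formula from the SMILES: C10H12.
DoU = (2C + 2 + N − H − X)/2 = (2·10 + 2 + 0 − 12 − 0)/2 = 10/2 = 5.
(Structurally: 2 ring(s) + 3 π bond(s) = 5.)

5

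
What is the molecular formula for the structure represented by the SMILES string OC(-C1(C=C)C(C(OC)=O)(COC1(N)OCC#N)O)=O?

Heavy atoms from the SMILES: 11 C, 2 N, 7 O.
Implicit hydrogens by atom environment:
  6 × C: no H
  5 × O: no H
  3 × C: 2 H each → 6
  2 × O: 1 H each → 2
  1 × C: 3 H
  1 × C: 1 H
  1 × N: 2 H
  1 × N: no H
  Total hydrogens = 14.
Molecular formula: C11H14N2O7

C11H14N2O7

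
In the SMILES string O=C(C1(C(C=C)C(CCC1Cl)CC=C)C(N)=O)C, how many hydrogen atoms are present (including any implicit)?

20

Hydrogens are implicit in SMILES; fill each atom to its normal valence:
  5 × C: 2 H each → 10
  5 × C: 1 H each → 5
  3 × C: no H
  2 × O: no H
  1 × C: 3 H
  1 × Cl: no H
  1 × N: 2 H
  Total hydrogens = 20.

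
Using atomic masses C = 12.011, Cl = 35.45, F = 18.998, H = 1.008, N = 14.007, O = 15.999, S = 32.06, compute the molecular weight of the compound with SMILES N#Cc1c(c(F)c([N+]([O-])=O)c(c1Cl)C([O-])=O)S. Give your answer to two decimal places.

275.61

Molecular formula: C8HClFN2O4S-.
M = 8×12.011 + 1×35.45 + 1×18.998 + 1×1.008 + 2×14.007 + 4×15.999 + 1×32.06 = 275.61 g/mol.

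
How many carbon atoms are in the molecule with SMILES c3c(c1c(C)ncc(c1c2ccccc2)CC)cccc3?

The symbol for carbon appears 20 times in the SMILES. Lowercase c denotes aromatic carbon and counts toward C.

20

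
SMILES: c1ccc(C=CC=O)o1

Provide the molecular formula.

Heavy atoms from the SMILES: 7 C, 2 O.
Implicit hydrogens by atom environment:
  3 × C (aromatic): 1 H each → 3
  3 × C: 1 H each → 3
  1 × C (aromatic): no H
  1 × O (aromatic): no H
  1 × O: no H
  Total hydrogens = 6.
Molecular formula: C7H6O2

C7H6O2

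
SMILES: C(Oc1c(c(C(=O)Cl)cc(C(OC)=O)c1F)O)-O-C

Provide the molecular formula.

Heavy atoms from the SMILES: 11 C, 1 Cl, 1 F, 6 O.
Implicit hydrogens by atom environment:
  5 × C (aromatic): no H
  5 × O: no H
  2 × C: 3 H each → 6
  2 × C: no H
  1 × C: 2 H
  1 × C (aromatic): 1 H
  1 × Cl: no H
  1 × F: no H
  1 × O: 1 H
  Total hydrogens = 10.
Molecular formula: C11H10ClFO6

C11H10ClFO6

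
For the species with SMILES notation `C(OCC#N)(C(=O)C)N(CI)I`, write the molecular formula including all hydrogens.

C6H8I2N2O2

Heavy atoms from the SMILES: 6 C, 2 I, 2 N, 2 O.
Implicit hydrogens by atom environment:
  2 × C: 2 H each → 4
  2 × C: no H
  2 × I: no H
  2 × N: no H
  2 × O: no H
  1 × C: 3 H
  1 × C: 1 H
  Total hydrogens = 8.
Molecular formula: C6H8I2N2O2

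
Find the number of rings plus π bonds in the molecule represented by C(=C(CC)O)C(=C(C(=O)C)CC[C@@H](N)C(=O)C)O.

Molecular formula from the SMILES: C13H21NO4.
DoU = (2C + 2 + N − H − X)/2 = (2·13 + 2 + 1 − 21 − 0)/2 = 8/2 = 4.
(Structurally: 0 ring(s) + 4 π bond(s) = 4.)

4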